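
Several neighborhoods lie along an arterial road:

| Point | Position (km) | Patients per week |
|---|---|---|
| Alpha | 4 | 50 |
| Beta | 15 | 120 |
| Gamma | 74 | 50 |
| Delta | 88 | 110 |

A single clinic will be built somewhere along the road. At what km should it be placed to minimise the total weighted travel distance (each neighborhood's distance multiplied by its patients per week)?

x = 15

For a sum of weighted absolute distances on a line, the optimum is the weighted median (not the mean). Total weight W = 330; half-weight = 165.
Sort by position and accumulate weight:
  km 4 (Alpha, w=50) → cum 50
  km 15 (Beta, w=120) → cum 170  ≥ 165 → median here
  km 74 (Gamma, w=50) → cum 220
  km 88 (Delta, w=110) → cum 330
Optimal location: km 15.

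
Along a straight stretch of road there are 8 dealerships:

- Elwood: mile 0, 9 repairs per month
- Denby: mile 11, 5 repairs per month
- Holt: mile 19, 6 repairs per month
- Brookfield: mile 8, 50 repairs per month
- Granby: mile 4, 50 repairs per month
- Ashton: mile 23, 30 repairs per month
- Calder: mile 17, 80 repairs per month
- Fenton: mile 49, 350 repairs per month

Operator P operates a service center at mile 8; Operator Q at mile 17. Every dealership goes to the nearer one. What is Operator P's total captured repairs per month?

114

The indifferent point is the midpoint (8+17)/2 = 12.5; dealerships left of it (closer to Operator P at 8) go to Operator P, those right go to Operator Q.
  Elwood at 0 (w=9) → Operator P
  Granby at 4 (w=50) → Operator P
  Brookfield at 8 (w=50) → Operator P
  Denby at 11 (w=5) → Operator P
  Calder at 17 (w=80) → Operator Q
  Holt at 19 (w=6) → Operator Q
  Ashton at 23 (w=30) → Operator Q
  Fenton at 49 (w=350) → Operator Q
Operator P captures 114; Operator Q captures 466.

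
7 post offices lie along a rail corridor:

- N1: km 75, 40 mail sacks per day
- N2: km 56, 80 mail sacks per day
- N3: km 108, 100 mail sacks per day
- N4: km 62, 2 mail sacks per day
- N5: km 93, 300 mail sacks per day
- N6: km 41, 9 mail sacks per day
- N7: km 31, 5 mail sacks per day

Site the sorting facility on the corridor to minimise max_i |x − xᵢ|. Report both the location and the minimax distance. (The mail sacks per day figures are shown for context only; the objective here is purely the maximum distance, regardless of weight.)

The 1-center on a line is the midpoint of the two extreme points: leftmost at 31, rightmost at 108.
Optimal location = (31 + 108)/2 = 69.5; maximum distance = (108 − 31)/2 = 38.5.

location 69.5, max distance 38.5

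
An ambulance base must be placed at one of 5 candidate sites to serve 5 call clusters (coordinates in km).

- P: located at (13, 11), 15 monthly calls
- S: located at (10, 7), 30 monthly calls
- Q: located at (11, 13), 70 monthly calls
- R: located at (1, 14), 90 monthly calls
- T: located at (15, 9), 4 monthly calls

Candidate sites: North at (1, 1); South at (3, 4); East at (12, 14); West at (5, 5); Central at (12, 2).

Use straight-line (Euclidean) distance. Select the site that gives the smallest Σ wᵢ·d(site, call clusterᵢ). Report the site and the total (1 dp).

Total weighted distance at each candidate:
  North (1, 1): total = 2886.7
  South (3, 4): total = 2224.3
  East (12, 14): total = 1378.2
  West (5, 5): total = 1941.0
  Central (12, 2): total = 2566.1
Minimum is at East with total 1378.2 km.

East, total 1378.2 km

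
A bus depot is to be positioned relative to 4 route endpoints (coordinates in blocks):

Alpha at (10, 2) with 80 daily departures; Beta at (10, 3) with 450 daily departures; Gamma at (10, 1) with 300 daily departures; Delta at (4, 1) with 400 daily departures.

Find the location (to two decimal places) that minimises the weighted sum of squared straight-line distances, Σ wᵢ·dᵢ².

(8.05, 1.80)

The minimiser of Σwᵢ‖p−pᵢ‖² is the weighted centroid p* = (Σwᵢpᵢ)/(Σwᵢ).
Σwᵢ = 1230.
Σwᵢxᵢ = 80·10 + 450·10 + 300·10 + 400·4 = 9900.
Σwᵢyᵢ = 80·2 + 450·3 + 300·1 + 400·1 = 2210.
x* = 9900/1230 = 8.05, y* = 2210/1230 = 1.80.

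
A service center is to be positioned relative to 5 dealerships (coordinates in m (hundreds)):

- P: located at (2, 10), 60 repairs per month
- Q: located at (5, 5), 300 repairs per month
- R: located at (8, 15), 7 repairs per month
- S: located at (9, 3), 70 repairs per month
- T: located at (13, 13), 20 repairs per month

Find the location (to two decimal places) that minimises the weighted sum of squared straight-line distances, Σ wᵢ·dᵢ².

The minimiser of Σwᵢ‖p−pᵢ‖² is the weighted centroid p* = (Σwᵢpᵢ)/(Σwᵢ).
Σwᵢ = 457.
Σwᵢxᵢ = 60·2 + 300·5 + 7·8 + 70·9 + 20·13 = 2566.
Σwᵢyᵢ = 60·10 + 300·5 + 7·15 + 70·3 + 20·13 = 2675.
x* = 2566/457 = 5.61, y* = 2675/457 = 5.85.

(5.61, 5.85)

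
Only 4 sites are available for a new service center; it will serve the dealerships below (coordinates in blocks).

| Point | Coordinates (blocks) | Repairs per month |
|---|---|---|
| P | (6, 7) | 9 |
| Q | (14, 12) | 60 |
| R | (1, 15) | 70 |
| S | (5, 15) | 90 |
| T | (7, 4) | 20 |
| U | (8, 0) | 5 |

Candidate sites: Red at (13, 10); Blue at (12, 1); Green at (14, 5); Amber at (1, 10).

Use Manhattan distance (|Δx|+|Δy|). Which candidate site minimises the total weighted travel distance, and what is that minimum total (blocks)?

Amber, total 2457 blocks

Total weighted distance at each candidate:
  Red (13, 10): total = 2945
  Blue (12, 1): total = 4713
  Green (14, 5): total = 4045
  Amber (1, 10): total = 2457
Minimum is at Amber with total 2457 blocks.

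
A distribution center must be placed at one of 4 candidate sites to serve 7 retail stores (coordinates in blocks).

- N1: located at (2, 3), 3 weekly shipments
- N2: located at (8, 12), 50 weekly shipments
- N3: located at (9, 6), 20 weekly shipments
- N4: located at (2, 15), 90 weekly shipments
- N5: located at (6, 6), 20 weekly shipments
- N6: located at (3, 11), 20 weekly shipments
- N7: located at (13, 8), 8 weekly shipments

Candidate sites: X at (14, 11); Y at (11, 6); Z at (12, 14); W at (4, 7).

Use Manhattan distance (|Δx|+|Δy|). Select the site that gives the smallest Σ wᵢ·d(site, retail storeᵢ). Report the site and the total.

W, total 1728 blocks

Total weighted distance at each candidate:
  X (14, 11): total = 2562
  Y (11, 6): total = 2538
  Z (12, 14): total = 2149
  W (4, 7): total = 1728
Minimum is at W with total 1728 blocks.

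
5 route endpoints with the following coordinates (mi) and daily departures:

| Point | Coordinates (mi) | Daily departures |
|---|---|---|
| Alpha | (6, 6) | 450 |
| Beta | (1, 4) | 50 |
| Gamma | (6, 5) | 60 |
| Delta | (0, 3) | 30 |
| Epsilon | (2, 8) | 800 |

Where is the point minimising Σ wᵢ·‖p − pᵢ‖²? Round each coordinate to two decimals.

The minimiser of Σwᵢ‖p−pᵢ‖² is the weighted centroid p* = (Σwᵢpᵢ)/(Σwᵢ).
Σwᵢ = 1390.
Σwᵢxᵢ = 450·6 + 50·1 + 60·6 + 30·0 + 800·2 = 4710.
Σwᵢyᵢ = 450·6 + 50·4 + 60·5 + 30·3 + 800·8 = 9690.
x* = 4710/1390 = 3.39, y* = 9690/1390 = 6.97.

(3.39, 6.97)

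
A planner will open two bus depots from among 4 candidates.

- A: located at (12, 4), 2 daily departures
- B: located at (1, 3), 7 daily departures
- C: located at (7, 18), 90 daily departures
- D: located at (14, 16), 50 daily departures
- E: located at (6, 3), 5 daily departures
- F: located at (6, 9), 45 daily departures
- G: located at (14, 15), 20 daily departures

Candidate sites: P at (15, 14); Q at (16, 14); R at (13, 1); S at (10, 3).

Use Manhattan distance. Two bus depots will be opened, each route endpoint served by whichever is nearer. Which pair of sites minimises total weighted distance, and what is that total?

Evaluate every pair (each demand assigned to the nearer of the two):
  {P, S}: total = 1809
  {Q, S}: total = 1969
  {P, R}: total = 2051
  {P, Q}: total = 2201
  {Q, R}: total = 2256
  {R, S}: total = 3259
Best pair: {P, S} with total 1809.

{P, S}, total 1809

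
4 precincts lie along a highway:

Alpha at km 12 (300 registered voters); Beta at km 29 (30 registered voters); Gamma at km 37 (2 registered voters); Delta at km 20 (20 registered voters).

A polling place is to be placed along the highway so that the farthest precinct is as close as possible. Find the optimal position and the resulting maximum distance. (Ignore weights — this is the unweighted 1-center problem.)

The 1-center on a line is the midpoint of the two extreme points: leftmost at 12, rightmost at 37.
Optimal location = (12 + 37)/2 = 24.5; maximum distance = (37 − 12)/2 = 12.5.

location 24.5, max distance 12.5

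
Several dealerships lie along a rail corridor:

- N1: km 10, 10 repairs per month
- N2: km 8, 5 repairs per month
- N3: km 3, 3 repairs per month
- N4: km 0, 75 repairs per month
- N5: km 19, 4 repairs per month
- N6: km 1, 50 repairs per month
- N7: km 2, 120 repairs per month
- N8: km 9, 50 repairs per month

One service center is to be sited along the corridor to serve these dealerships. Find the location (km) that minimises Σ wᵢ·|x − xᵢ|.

x = 2

For a sum of weighted absolute distances on a line, the optimum is the weighted median (not the mean). Total weight W = 317; half-weight = 158.5.
Sort by position and accumulate weight:
  km 0 (N4, w=75) → cum 75
  km 1 (N6, w=50) → cum 125
  km 2 (N7, w=120) → cum 245  ≥ 158.5 → median here
  km 3 (N3, w=3) → cum 248
  km 8 (N2, w=5) → cum 253
  km 9 (N8, w=50) → cum 303
  km 10 (N1, w=10) → cum 313
  km 19 (N5, w=4) → cum 317
Optimal location: km 2.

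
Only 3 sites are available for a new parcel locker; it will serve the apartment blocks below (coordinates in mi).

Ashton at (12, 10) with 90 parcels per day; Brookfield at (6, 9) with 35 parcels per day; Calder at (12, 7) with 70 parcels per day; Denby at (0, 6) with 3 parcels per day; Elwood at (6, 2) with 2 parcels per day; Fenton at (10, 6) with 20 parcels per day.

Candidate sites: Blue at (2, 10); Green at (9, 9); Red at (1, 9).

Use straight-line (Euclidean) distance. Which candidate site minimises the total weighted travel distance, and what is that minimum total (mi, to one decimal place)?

Total weighted distance at each candidate:
  Blue (2, 10): total = 1985.3
  Green (9, 9): total = 748.9
  Red (1, 9): total = 2168.1
Minimum is at Green with total 748.9 mi.

Green, total 748.9 mi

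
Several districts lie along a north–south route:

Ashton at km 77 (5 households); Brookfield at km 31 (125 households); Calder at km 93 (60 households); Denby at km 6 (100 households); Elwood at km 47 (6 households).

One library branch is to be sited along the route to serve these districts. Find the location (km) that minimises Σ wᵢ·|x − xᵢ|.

For a sum of weighted absolute distances on a line, the optimum is the weighted median (not the mean). Total weight W = 296; half-weight = 148.
Sort by position and accumulate weight:
  km 6 (Denby, w=100) → cum 100
  km 31 (Brookfield, w=125) → cum 225  ≥ 148 → median here
  km 47 (Elwood, w=6) → cum 231
  km 77 (Ashton, w=5) → cum 236
  km 93 (Calder, w=60) → cum 296
Optimal location: km 31.

x = 31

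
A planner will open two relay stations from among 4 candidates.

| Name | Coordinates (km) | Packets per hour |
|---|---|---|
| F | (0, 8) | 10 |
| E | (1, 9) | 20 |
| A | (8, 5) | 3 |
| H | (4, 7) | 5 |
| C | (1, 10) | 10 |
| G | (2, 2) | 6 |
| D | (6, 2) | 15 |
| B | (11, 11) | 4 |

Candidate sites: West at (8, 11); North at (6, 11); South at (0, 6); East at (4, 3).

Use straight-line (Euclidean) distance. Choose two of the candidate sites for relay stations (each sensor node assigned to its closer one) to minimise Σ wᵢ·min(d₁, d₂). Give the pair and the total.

Evaluate every pair (each demand assigned to the nearer of the two):
  {South, East}: total = 247.4
  {West, South}: total = 310.1
  {North, South}: total = 319.1
  {North, East}: total = 323.1
  {West, East}: total = 361.3
  {West, North}: total = 472.2
Best pair: {South, East} with total 247.4.

{South, East}, total 247.4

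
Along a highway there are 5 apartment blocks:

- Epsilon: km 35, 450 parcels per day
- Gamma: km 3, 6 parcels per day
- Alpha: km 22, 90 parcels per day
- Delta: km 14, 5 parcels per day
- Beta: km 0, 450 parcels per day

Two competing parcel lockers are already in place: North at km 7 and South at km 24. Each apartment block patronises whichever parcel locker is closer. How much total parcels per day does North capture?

The indifferent point is the midpoint (7+24)/2 = 15.5; apartment blocks left of it (closer to North at 7) go to North, those right go to South.
  Beta at 0 (w=450) → North
  Gamma at 3 (w=6) → North
  Delta at 14 (w=5) → North
  Alpha at 22 (w=90) → South
  Epsilon at 35 (w=450) → South
North captures 461; South captures 540.

461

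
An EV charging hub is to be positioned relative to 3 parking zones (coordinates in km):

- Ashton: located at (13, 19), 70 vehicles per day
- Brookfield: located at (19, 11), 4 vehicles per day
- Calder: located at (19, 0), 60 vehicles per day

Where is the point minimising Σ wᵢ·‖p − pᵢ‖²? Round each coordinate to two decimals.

(15.87, 10.25)

The minimiser of Σwᵢ‖p−pᵢ‖² is the weighted centroid p* = (Σwᵢpᵢ)/(Σwᵢ).
Σwᵢ = 134.
Σwᵢxᵢ = 70·13 + 4·19 + 60·19 = 2126.
Σwᵢyᵢ = 70·19 + 4·11 + 60·0 = 1374.
x* = 2126/134 = 15.87, y* = 1374/134 = 10.25.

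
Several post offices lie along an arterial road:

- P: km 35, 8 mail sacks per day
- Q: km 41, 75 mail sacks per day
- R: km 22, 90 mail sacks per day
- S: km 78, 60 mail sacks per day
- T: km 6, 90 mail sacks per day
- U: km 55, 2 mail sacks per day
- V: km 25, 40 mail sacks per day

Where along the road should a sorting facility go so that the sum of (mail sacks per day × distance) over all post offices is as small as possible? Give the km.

x = 25

For a sum of weighted absolute distances on a line, the optimum is the weighted median (not the mean). Total weight W = 365; half-weight = 182.5.
Sort by position and accumulate weight:
  km 6 (T, w=90) → cum 90
  km 22 (R, w=90) → cum 180
  km 25 (V, w=40) → cum 220  ≥ 182.5 → median here
  km 35 (P, w=8) → cum 228
  km 41 (Q, w=75) → cum 303
  km 55 (U, w=2) → cum 305
  km 78 (S, w=60) → cum 365
Optimal location: km 25.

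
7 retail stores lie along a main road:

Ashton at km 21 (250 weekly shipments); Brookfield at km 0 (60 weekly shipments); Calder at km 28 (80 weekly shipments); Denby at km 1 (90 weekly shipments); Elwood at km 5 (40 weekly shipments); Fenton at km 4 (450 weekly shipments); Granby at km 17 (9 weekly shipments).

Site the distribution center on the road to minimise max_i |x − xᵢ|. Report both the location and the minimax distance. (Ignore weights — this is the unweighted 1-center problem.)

location 14, max distance 14

The 1-center on a line is the midpoint of the two extreme points: leftmost at 0, rightmost at 28.
Optimal location = (0 + 28)/2 = 14; maximum distance = (28 − 0)/2 = 14.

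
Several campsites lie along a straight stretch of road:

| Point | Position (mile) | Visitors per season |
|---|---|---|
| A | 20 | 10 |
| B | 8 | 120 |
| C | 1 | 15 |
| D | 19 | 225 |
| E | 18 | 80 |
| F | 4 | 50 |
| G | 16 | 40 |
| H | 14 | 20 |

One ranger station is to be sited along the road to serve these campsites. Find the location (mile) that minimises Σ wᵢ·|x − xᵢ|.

x = 18

For a sum of weighted absolute distances on a line, the optimum is the weighted median (not the mean). Total weight W = 560; half-weight = 280.
Sort by position and accumulate weight:
  mile 1 (C, w=15) → cum 15
  mile 4 (F, w=50) → cum 65
  mile 8 (B, w=120) → cum 185
  mile 14 (H, w=20) → cum 205
  mile 16 (G, w=40) → cum 245
  mile 18 (E, w=80) → cum 325  ≥ 280 → median here
  mile 19 (D, w=225) → cum 550
  mile 20 (A, w=10) → cum 560
Optimal location: mile 18.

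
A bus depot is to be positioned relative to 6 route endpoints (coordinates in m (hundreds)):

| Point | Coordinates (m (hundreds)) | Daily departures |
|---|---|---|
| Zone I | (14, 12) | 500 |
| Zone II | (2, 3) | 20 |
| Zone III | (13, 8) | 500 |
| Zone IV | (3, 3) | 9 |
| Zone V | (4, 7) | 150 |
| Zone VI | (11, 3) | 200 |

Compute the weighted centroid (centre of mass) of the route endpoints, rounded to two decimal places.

(11.87, 8.51)

The minimiser of Σwᵢ‖p−pᵢ‖² is the weighted centroid p* = (Σwᵢpᵢ)/(Σwᵢ).
Σwᵢ = 1379.
Σwᵢxᵢ = 500·14 + 20·2 + 500·13 + 9·3 + 150·4 + 200·11 = 16367.
Σwᵢyᵢ = 500·12 + 20·3 + 500·8 + 9·3 + 150·7 + 200·3 = 11737.
x* = 16367/1379 = 11.87, y* = 11737/1379 = 8.51.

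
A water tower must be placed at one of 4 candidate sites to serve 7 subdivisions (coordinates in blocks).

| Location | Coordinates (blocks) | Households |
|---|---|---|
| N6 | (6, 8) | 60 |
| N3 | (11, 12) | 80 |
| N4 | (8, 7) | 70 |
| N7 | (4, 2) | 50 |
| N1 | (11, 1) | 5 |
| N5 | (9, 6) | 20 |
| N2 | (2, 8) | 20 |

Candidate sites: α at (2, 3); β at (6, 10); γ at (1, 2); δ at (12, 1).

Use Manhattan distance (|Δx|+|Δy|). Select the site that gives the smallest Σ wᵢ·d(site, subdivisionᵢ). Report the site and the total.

Total weighted distance at each candidate:
  α (2, 3): total = 3185
  β (6, 10): total = 1860
  γ (1, 2): total = 3685
  δ (12, 1): total = 3395
Minimum is at β with total 1860 blocks.

β, total 1860 blocks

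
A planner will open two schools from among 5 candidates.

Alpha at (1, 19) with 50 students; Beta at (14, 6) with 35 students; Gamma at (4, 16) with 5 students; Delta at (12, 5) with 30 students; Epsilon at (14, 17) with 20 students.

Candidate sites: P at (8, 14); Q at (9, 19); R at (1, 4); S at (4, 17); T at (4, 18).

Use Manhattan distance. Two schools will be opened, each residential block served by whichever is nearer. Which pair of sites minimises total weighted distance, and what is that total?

Evaluate every pair (each demand assigned to the nearer of the two):
  {P, T}: total = 1270
  {P, S}: total = 1315
  {R, T}: total = 1315
  {R, S}: total = 1340
  {P, Q}: total = 1450
  {Q, R}: total = 1465
  {Q, T}: total = 1490
  {Q, S}: total = 1535
  {P, R}: total = 1660
  {S, T}: total = 1740
Best pair: {P, T} with total 1270.

{P, T}, total 1270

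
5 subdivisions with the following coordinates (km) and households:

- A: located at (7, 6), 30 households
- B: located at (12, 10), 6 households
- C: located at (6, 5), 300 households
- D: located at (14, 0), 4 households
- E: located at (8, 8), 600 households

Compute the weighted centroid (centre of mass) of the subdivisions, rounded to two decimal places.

The minimiser of Σwᵢ‖p−pᵢ‖² is the weighted centroid p* = (Σwᵢpᵢ)/(Σwᵢ).
Σwᵢ = 940.
Σwᵢxᵢ = 30·7 + 6·12 + 300·6 + 4·14 + 600·8 = 6938.
Σwᵢyᵢ = 30·6 + 6·10 + 300·5 + 4·0 + 600·8 = 6540.
x* = 6938/940 = 7.38, y* = 6540/940 = 6.96.

(7.38, 6.96)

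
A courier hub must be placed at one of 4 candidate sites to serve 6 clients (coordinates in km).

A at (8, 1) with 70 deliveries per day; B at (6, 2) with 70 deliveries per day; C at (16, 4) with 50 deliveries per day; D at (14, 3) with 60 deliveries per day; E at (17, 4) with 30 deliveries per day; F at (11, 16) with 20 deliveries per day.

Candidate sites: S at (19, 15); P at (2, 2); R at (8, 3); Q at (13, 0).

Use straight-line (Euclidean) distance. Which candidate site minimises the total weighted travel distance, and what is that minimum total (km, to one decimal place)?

Total weighted distance at each candidate:
  S (19, 15): total = 4380.0
  P (2, 2): total = 2922.2
  R (8, 3): total = 1598.1
  Q (13, 0): total = 1798.5
Minimum is at R with total 1598.1 km.

R, total 1598.1 km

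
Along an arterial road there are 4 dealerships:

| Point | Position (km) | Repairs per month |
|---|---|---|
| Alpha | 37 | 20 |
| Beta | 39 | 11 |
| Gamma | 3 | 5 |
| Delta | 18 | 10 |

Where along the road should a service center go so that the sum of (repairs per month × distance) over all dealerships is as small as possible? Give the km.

For a sum of weighted absolute distances on a line, the optimum is the weighted median (not the mean). Total weight W = 46; half-weight = 23.
Sort by position and accumulate weight:
  km 3 (Gamma, w=5) → cum 5
  km 18 (Delta, w=10) → cum 15
  km 37 (Alpha, w=20) → cum 35  ≥ 23 → median here
  km 39 (Beta, w=11) → cum 46
Optimal location: km 37.

x = 37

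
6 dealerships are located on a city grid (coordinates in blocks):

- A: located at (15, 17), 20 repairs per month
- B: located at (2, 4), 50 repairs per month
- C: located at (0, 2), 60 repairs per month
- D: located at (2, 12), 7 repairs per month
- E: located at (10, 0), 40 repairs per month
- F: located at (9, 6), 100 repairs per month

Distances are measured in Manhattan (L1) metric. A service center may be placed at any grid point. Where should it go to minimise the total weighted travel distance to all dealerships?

(9, 4)

Manhattan distance separates: Σwᵢ(|x−xᵢ|+|y−yᵢ|) = Σwᵢ|x−xᵢ| + Σwᵢ|y−yᵢ|, so x and y are optimised independently as 1-D weighted medians.
Total weight W = 277; half = 138.5.
x-coordinate, sorted with cumulative weight:
  x=0 (C, w=60) cum 60
  x=2 (B, w=50) cum 110
  x=2 (D, w=7) cum 117
  x=9 (F, w=100) cum 217  ← median
  x=10 (E, w=40) cum 257
  x=15 (A, w=20) cum 277
⇒ x* = 9
y-coordinate, sorted with cumulative weight:
  y=0 (E, w=40) cum 40
  y=2 (C, w=60) cum 100
  y=4 (B, w=50) cum 150  ← median
  y=6 (F, w=100) cum 250
  y=12 (D, w=7) cum 257
  y=17 (A, w=20) cum 277
⇒ y* = 4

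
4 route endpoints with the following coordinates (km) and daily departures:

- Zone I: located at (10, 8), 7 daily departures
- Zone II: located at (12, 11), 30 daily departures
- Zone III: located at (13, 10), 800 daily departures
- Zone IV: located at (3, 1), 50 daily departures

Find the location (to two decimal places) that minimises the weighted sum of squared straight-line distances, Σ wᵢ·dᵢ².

(12.38, 9.51)

The minimiser of Σwᵢ‖p−pᵢ‖² is the weighted centroid p* = (Σwᵢpᵢ)/(Σwᵢ).
Σwᵢ = 887.
Σwᵢxᵢ = 7·10 + 30·12 + 800·13 + 50·3 = 10980.
Σwᵢyᵢ = 7·8 + 30·11 + 800·10 + 50·1 = 8436.
x* = 10980/887 = 12.38, y* = 8436/887 = 9.51.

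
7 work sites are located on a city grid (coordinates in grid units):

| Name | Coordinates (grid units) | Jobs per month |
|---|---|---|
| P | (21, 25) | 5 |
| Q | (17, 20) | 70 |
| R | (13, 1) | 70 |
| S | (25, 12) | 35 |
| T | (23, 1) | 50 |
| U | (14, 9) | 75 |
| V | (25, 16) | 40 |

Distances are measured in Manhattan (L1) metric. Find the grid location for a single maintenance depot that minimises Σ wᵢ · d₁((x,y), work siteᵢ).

(17, 9)

Manhattan distance separates: Σwᵢ(|x−xᵢ|+|y−yᵢ|) = Σwᵢ|x−xᵢ| + Σwᵢ|y−yᵢ|, so x and y are optimised independently as 1-D weighted medians.
Total weight W = 345; half = 172.5.
x-coordinate, sorted with cumulative weight:
  x=13 (R, w=70) cum 70
  x=14 (U, w=75) cum 145
  x=17 (Q, w=70) cum 215  ← median
  x=21 (P, w=5) cum 220
  x=23 (T, w=50) cum 270
  x=25 (S, w=35) cum 305
  x=25 (V, w=40) cum 345
⇒ x* = 17
y-coordinate, sorted with cumulative weight:
  y=1 (R, w=70) cum 70
  y=1 (T, w=50) cum 120
  y=9 (U, w=75) cum 195  ← median
  y=12 (S, w=35) cum 230
  y=16 (V, w=40) cum 270
  y=20 (Q, w=70) cum 340
  y=25 (P, w=5) cum 345
⇒ y* = 9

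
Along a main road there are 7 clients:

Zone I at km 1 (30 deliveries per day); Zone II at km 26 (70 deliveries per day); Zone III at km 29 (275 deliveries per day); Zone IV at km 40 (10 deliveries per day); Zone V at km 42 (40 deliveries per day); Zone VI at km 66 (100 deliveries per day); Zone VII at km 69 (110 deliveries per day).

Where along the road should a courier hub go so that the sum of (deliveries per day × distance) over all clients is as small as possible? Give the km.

For a sum of weighted absolute distances on a line, the optimum is the weighted median (not the mean). Total weight W = 635; half-weight = 317.5.
Sort by position and accumulate weight:
  km 1 (Zone I, w=30) → cum 30
  km 26 (Zone II, w=70) → cum 100
  km 29 (Zone III, w=275) → cum 375  ≥ 317.5 → median here
  km 40 (Zone IV, w=10) → cum 385
  km 42 (Zone V, w=40) → cum 425
  km 66 (Zone VI, w=100) → cum 525
  km 69 (Zone VII, w=110) → cum 635
Optimal location: km 29.

x = 29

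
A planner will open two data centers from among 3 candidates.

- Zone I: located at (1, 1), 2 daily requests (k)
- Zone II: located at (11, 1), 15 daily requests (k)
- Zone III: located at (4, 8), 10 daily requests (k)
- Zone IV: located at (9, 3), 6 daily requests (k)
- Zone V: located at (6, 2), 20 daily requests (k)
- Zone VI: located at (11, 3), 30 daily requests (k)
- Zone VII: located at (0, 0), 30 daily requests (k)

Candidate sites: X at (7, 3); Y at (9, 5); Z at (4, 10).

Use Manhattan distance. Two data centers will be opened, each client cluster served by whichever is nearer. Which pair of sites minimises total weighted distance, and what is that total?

{X, Z}, total 598

Evaluate every pair (each demand assigned to the nearer of the two):
  {X, Z}: total = 598
  {X, Y}: total = 658
  {Y, Z}: total = 806
Best pair: {X, Z} with total 598.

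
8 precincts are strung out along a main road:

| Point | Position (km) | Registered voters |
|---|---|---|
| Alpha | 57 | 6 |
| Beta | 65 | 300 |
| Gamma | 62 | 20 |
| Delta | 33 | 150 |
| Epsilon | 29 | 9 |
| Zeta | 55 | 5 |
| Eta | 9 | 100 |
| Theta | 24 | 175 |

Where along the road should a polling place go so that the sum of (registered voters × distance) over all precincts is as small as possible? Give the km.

For a sum of weighted absolute distances on a line, the optimum is the weighted median (not the mean). Total weight W = 765; half-weight = 382.5.
Sort by position and accumulate weight:
  km 9 (Eta, w=100) → cum 100
  km 24 (Theta, w=175) → cum 275
  km 29 (Epsilon, w=9) → cum 284
  km 33 (Delta, w=150) → cum 434  ≥ 382.5 → median here
  km 55 (Zeta, w=5) → cum 439
  km 57 (Alpha, w=6) → cum 445
  km 62 (Gamma, w=20) → cum 465
  km 65 (Beta, w=300) → cum 765
Optimal location: km 33.

x = 33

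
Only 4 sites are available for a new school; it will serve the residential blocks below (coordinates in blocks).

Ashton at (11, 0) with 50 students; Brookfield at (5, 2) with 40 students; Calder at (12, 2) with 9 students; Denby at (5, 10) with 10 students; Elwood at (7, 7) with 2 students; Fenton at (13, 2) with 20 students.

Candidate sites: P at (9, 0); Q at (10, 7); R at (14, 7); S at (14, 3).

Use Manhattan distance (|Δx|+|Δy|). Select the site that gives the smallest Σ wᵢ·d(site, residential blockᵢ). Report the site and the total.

P, total 663 blocks

Total weighted distance at each candidate:
  P (9, 0): total = 663
  Q (10, 7): total = 1109
  R (14, 7): total = 1377
  S (14, 3): total = 949
Minimum is at P with total 663 blocks.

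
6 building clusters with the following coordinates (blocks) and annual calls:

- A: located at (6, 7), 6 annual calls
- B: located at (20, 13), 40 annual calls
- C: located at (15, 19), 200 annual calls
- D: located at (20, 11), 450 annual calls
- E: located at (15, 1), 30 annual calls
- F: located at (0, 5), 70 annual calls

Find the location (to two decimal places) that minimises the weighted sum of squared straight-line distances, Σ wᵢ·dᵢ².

(16.69, 12.18)

The minimiser of Σwᵢ‖p−pᵢ‖² is the weighted centroid p* = (Σwᵢpᵢ)/(Σwᵢ).
Σwᵢ = 796.
Σwᵢxᵢ = 6·6 + 40·20 + 200·15 + 450·20 + 30·15 + 70·0 = 13286.
Σwᵢyᵢ = 6·7 + 40·13 + 200·19 + 450·11 + 30·1 + 70·5 = 9692.
x* = 13286/796 = 16.69, y* = 9692/796 = 12.18.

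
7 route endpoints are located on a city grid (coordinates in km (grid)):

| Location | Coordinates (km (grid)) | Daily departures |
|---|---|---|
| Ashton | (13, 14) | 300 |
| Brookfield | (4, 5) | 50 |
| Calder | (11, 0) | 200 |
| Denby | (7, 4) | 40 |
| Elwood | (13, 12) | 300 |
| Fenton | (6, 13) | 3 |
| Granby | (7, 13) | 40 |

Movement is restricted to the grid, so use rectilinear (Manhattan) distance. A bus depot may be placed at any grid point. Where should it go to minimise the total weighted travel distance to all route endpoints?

(13, 12)

Manhattan distance separates: Σwᵢ(|x−xᵢ|+|y−yᵢ|) = Σwᵢ|x−xᵢ| + Σwᵢ|y−yᵢ|, so x and y are optimised independently as 1-D weighted medians.
Total weight W = 933; half = 466.5.
x-coordinate, sorted with cumulative weight:
  x=4 (Brookfield, w=50) cum 50
  x=6 (Fenton, w=3) cum 53
  x=7 (Denby, w=40) cum 93
  x=7 (Granby, w=40) cum 133
  x=11 (Calder, w=200) cum 333
  x=13 (Ashton, w=300) cum 633  ← median
  x=13 (Elwood, w=300) cum 933
⇒ x* = 13
y-coordinate, sorted with cumulative weight:
  y=0 (Calder, w=200) cum 200
  y=4 (Denby, w=40) cum 240
  y=5 (Brookfield, w=50) cum 290
  y=12 (Elwood, w=300) cum 590  ← median
  y=13 (Fenton, w=3) cum 593
  y=13 (Granby, w=40) cum 633
  y=14 (Ashton, w=300) cum 933
⇒ y* = 12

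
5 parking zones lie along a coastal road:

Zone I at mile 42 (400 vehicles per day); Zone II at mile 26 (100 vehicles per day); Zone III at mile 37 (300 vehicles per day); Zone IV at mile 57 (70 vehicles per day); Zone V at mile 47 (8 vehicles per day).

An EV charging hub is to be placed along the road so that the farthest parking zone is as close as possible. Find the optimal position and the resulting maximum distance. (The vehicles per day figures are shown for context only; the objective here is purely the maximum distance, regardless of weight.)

location 41.5, max distance 15.5

The 1-center on a line is the midpoint of the two extreme points: leftmost at 26, rightmost at 57.
Optimal location = (26 + 57)/2 = 41.5; maximum distance = (57 − 26)/2 = 15.5.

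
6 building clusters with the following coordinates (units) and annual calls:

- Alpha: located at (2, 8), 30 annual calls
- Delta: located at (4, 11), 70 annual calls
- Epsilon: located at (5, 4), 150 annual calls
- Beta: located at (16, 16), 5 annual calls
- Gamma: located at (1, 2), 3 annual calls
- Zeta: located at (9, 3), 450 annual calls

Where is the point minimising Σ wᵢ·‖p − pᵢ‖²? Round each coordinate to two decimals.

The minimiser of Σwᵢ‖p−pᵢ‖² is the weighted centroid p* = (Σwᵢpᵢ)/(Σwᵢ).
Σwᵢ = 708.
Σwᵢxᵢ = 30·2 + 70·4 + 150·5 + 5·16 + 3·1 + 450·9 = 5223.
Σwᵢyᵢ = 30·8 + 70·11 + 150·4 + 5·16 + 3·2 + 450·3 = 3046.
x* = 5223/708 = 7.38, y* = 3046/708 = 4.30.

(7.38, 4.30)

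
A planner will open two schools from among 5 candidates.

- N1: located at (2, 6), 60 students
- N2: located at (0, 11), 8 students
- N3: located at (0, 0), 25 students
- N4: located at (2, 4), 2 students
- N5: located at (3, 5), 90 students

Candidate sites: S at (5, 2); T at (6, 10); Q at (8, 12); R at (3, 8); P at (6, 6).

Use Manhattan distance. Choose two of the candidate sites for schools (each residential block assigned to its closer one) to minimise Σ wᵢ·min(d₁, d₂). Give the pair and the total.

{S, R}, total 683

Evaluate every pair (each demand assigned to the nearer of the two):
  {S, R}: total = 683
  {T, R}: total = 783
  {Q, R}: total = 783
  {R, P}: total = 783
  {S, P}: total = 873
  {T, P}: total = 968
  {Q, P}: total = 984
  {S, T}: total = 1111
  {S, Q}: total = 1127
  {T, Q}: total = 1676
Best pair: {S, R} with total 683.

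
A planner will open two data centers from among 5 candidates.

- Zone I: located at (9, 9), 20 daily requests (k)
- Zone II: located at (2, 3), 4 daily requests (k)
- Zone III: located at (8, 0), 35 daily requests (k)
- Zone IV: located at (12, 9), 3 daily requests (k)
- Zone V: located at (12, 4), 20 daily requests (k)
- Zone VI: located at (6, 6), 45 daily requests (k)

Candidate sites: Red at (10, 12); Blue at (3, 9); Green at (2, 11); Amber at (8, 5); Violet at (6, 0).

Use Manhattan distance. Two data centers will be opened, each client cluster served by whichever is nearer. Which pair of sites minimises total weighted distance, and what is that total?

Evaluate every pair (each demand assigned to the nearer of the two):
  {Amber, Violet}: total = 457
  {Red, Amber}: total = 537
  {Blue, Amber}: total = 562
  {Green, Amber}: total = 566
  {Red, Violet}: total = 663
  {Blue, Violet}: total = 715
  {Green, Violet}: total = 784
  {Red, Blue}: total = 1083
  {Blue, Green}: total = 1215
  {Red, Green}: total = 1222
Best pair: {Amber, Violet} with total 457.

{Amber, Violet}, total 457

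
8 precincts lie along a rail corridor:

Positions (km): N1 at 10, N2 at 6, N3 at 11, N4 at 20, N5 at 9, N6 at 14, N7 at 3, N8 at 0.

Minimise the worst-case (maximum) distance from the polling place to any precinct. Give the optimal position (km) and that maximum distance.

The 1-center on a line is the midpoint of the two extreme points: leftmost at 0, rightmost at 20.
Optimal location = (0 + 20)/2 = 10; maximum distance = (20 − 0)/2 = 10.

location 10, max distance 10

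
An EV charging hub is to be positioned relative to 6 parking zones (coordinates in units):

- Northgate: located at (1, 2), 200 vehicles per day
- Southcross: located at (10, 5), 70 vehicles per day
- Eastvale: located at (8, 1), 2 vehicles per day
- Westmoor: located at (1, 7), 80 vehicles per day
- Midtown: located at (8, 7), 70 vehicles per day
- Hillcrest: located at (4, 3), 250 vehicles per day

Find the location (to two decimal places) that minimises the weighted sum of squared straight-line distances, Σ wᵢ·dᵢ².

The minimiser of Σwᵢ‖p−pᵢ‖² is the weighted centroid p* = (Σwᵢpᵢ)/(Σwᵢ).
Σwᵢ = 672.
Σwᵢxᵢ = 200·1 + 70·10 + 2·8 + 80·1 + 70·8 + 250·4 = 2556.
Σwᵢyᵢ = 200·2 + 70·5 + 2·1 + 80·7 + 70·7 + 250·3 = 2552.
x* = 2556/672 = 3.80, y* = 2552/672 = 3.80.

(3.80, 3.80)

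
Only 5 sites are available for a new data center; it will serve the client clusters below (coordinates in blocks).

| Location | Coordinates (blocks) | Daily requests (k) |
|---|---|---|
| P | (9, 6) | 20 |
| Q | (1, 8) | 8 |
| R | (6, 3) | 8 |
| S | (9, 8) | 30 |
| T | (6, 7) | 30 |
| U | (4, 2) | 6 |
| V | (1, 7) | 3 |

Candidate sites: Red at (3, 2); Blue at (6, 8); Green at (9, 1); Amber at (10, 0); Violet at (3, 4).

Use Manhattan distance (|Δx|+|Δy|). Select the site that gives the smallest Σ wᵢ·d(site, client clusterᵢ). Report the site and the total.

Total weighted distance at each candidate:
  Red (3, 2): total = 923
  Blue (6, 8): total = 366
  Green (9, 1): total = 818
  Amber (10, 0): total = 1028
  Violet (3, 4): total = 753
Minimum is at Blue with total 366 blocks.

Blue, total 366 blocks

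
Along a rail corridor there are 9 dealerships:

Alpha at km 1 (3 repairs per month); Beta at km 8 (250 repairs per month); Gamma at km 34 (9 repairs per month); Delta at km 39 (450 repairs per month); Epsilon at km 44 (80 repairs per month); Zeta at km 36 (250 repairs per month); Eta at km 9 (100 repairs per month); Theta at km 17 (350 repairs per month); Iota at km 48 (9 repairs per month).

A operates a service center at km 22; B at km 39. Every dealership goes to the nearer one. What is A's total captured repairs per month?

The indifferent point is the midpoint (22+39)/2 = 30.5; dealerships left of it (closer to A at 22) go to A, those right go to B.
  Alpha at 1 (w=3) → A
  Beta at 8 (w=250) → A
  Eta at 9 (w=100) → A
  Theta at 17 (w=350) → A
  Gamma at 34 (w=9) → B
  Zeta at 36 (w=250) → B
  Delta at 39 (w=450) → B
  Epsilon at 44 (w=80) → B
  Iota at 48 (w=9) → B
A captures 703; B captures 798.

703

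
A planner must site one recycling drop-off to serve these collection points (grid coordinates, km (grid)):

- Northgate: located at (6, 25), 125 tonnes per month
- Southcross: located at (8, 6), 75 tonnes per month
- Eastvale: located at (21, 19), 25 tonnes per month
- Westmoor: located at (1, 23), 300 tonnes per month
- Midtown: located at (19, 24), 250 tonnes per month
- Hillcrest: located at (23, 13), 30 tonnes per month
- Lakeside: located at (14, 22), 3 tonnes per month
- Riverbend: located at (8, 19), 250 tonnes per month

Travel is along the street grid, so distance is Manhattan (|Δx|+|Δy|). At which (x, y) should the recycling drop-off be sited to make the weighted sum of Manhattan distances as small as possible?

Manhattan distance separates: Σwᵢ(|x−xᵢ|+|y−yᵢ|) = Σwᵢ|x−xᵢ| + Σwᵢ|y−yᵢ|, so x and y are optimised independently as 1-D weighted medians.
Total weight W = 1058; half = 529.
x-coordinate, sorted with cumulative weight:
  x=1 (Westmoor, w=300) cum 300
  x=6 (Northgate, w=125) cum 425
  x=8 (Southcross, w=75) cum 500
  x=8 (Riverbend, w=250) cum 750  ← median
  x=14 (Lakeside, w=3) cum 753
  x=19 (Midtown, w=250) cum 1003
  x=21 (Eastvale, w=25) cum 1028
  x=23 (Hillcrest, w=30) cum 1058
⇒ x* = 8
y-coordinate, sorted with cumulative weight:
  y=6 (Southcross, w=75) cum 75
  y=13 (Hillcrest, w=30) cum 105
  y=19 (Eastvale, w=25) cum 130
  y=19 (Riverbend, w=250) cum 380
  y=22 (Lakeside, w=3) cum 383
  y=23 (Westmoor, w=300) cum 683  ← median
  y=24 (Midtown, w=250) cum 933
  y=25 (Northgate, w=125) cum 1058
⇒ y* = 23

(8, 23)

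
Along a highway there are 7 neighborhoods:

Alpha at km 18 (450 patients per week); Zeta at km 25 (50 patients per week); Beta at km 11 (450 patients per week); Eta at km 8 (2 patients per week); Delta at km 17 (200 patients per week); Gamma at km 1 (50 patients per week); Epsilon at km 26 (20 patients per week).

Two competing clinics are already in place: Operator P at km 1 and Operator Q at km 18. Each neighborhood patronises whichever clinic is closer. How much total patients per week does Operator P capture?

The indifferent point is the midpoint (1+18)/2 = 9.5; neighborhoods left of it (closer to Operator P at 1) go to Operator P, those right go to Operator Q.
  Gamma at 1 (w=50) → Operator P
  Eta at 8 (w=2) → Operator P
  Beta at 11 (w=450) → Operator Q
  Delta at 17 (w=200) → Operator Q
  Alpha at 18 (w=450) → Operator Q
  Zeta at 25 (w=50) → Operator Q
  Epsilon at 26 (w=20) → Operator Q
Operator P captures 52; Operator Q captures 1170.

52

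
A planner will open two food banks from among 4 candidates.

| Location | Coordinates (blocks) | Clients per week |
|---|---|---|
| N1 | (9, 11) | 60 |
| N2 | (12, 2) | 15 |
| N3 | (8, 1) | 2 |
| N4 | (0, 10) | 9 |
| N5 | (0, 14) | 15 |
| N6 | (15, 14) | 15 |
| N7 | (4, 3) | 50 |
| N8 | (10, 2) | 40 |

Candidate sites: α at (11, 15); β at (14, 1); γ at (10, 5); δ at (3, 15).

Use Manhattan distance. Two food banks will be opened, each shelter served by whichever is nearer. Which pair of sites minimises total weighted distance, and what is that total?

{γ, δ}, total 1354

Evaluate every pair (each demand assigned to the nearer of the two):
  {γ, δ}: total = 1354
  {α, γ}: total = 1357
  {α, β}: total = 1616
  {β, γ}: total = 1627
  {β, δ}: total = 1784
  {α, δ}: total = 2021
Best pair: {γ, δ} with total 1354.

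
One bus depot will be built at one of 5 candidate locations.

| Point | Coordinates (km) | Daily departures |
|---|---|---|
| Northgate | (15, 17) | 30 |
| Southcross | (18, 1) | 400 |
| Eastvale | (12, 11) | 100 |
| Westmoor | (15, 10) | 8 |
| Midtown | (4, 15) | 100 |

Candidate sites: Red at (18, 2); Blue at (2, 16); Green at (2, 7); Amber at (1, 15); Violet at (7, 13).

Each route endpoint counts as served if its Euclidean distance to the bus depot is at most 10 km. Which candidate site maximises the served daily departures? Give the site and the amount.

Coverage radius r = 10 km; a point is covered iff (Δx)²+(Δy)² ≤ 10² = 100.
  Red (18, 2): covers {Southcross, Westmoor} → 408
  Blue (2, 16): covers {Midtown} → 100
  Green (2, 7): covers {Midtown} → 100
  Amber (1, 15): covers {Midtown} → 100
  Violet (7, 13): covers {Northgate, Eastvale, Westmoor, Midtown} → 238
Maximum coverage at Red: 408 daily departures.

Red, covering 408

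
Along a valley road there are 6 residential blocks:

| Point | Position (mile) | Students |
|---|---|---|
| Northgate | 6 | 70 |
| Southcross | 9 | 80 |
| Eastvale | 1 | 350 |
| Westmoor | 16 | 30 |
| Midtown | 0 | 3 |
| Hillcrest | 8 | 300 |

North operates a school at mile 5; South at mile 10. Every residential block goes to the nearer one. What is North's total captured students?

423

The indifferent point is the midpoint (5+10)/2 = 7.5; residential blocks left of it (closer to North at 5) go to North, those right go to South.
  Midtown at 0 (w=3) → North
  Eastvale at 1 (w=350) → North
  Northgate at 6 (w=70) → North
  Hillcrest at 8 (w=300) → South
  Southcross at 9 (w=80) → South
  Westmoor at 16 (w=30) → South
North captures 423; South captures 410.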